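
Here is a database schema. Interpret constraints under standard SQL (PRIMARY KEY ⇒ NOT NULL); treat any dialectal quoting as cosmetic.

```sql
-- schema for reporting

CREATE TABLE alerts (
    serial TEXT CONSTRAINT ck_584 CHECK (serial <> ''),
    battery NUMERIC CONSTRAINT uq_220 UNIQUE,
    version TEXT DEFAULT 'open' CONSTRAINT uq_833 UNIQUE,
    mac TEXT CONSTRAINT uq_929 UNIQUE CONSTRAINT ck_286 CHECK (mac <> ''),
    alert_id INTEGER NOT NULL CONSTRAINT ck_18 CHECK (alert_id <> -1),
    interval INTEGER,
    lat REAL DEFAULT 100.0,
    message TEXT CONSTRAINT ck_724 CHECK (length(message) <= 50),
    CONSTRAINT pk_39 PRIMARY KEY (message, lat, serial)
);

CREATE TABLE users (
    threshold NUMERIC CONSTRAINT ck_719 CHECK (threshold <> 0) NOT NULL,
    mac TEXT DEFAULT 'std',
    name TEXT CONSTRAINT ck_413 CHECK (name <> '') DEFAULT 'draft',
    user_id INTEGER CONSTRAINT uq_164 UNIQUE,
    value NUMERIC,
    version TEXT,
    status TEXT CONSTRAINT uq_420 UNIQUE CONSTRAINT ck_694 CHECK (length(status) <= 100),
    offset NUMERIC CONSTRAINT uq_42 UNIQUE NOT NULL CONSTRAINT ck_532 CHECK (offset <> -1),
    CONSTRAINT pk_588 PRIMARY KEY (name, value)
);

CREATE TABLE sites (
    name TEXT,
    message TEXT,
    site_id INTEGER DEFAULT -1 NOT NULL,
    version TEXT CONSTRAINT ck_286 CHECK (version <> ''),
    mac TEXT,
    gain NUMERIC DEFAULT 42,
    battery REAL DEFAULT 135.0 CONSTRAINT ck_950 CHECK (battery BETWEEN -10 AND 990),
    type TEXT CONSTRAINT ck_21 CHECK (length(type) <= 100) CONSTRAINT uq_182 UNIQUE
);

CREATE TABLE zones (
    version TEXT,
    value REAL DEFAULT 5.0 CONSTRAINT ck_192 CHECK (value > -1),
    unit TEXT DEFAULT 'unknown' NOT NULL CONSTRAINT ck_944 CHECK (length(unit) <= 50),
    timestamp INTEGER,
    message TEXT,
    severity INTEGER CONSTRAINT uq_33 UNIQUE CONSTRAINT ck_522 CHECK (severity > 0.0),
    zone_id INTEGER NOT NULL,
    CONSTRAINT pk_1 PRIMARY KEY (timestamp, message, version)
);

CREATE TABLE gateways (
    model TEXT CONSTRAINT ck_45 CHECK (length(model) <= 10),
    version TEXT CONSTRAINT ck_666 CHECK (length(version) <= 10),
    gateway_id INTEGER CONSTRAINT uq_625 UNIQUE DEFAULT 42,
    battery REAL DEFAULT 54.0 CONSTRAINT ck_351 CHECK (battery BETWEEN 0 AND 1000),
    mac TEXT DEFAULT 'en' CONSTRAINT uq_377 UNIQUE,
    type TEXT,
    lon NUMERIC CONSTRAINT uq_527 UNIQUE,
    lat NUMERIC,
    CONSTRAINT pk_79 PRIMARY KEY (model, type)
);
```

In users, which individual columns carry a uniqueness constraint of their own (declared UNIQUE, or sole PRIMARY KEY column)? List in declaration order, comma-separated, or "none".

- threshold: no UNIQUE or single-column PK constraint.
- mac: no UNIQUE or single-column PK constraint.
- name: part of a composite PRIMARY KEY — only the tuple is unique, not this column on its own.
- user_id: declared UNIQUE → unique.
- value: part of a composite PRIMARY KEY — only the tuple is unique, not this column on its own.
- version: no UNIQUE or single-column PK constraint.
- status: declared UNIQUE → unique.
- offset: declared UNIQUE → unique.

user_id, status, offset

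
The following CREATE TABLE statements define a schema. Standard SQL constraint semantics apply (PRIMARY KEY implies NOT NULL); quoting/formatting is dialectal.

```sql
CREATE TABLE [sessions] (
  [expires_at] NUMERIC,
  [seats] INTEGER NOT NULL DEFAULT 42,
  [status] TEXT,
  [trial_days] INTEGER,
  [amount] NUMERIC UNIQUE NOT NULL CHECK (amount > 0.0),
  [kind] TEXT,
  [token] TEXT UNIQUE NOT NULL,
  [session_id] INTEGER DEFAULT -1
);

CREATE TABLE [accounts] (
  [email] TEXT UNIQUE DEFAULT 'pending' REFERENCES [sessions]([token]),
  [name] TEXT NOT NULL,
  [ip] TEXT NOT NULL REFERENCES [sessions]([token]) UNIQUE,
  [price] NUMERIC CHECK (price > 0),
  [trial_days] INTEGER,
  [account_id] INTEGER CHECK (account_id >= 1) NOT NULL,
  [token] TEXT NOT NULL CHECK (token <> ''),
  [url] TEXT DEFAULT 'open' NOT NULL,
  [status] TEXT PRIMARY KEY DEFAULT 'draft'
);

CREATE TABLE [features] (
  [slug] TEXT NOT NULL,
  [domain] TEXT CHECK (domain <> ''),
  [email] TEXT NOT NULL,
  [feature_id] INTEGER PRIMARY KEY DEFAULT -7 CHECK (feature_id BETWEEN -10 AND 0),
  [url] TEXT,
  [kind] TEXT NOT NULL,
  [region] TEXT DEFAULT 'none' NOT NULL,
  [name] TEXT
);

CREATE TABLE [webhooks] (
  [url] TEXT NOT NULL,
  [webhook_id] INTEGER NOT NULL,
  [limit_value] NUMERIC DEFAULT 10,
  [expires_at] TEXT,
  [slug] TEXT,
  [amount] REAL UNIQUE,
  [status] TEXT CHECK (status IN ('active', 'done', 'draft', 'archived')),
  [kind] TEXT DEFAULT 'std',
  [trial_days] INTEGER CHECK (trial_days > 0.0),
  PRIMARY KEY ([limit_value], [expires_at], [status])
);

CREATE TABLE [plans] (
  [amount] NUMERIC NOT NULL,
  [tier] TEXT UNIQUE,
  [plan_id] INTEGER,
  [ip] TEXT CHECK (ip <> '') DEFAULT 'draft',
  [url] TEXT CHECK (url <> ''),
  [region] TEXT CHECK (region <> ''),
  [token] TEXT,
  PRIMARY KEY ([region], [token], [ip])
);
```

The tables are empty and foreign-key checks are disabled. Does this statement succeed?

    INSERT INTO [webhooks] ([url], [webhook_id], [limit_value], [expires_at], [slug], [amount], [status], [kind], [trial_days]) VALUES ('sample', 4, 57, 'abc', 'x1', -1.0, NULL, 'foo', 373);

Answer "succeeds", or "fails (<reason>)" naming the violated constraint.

fails (NOT NULL on status)

status is explicitly set to NULL, but status is part of the PRIMARY KEY (implied NOT NULL).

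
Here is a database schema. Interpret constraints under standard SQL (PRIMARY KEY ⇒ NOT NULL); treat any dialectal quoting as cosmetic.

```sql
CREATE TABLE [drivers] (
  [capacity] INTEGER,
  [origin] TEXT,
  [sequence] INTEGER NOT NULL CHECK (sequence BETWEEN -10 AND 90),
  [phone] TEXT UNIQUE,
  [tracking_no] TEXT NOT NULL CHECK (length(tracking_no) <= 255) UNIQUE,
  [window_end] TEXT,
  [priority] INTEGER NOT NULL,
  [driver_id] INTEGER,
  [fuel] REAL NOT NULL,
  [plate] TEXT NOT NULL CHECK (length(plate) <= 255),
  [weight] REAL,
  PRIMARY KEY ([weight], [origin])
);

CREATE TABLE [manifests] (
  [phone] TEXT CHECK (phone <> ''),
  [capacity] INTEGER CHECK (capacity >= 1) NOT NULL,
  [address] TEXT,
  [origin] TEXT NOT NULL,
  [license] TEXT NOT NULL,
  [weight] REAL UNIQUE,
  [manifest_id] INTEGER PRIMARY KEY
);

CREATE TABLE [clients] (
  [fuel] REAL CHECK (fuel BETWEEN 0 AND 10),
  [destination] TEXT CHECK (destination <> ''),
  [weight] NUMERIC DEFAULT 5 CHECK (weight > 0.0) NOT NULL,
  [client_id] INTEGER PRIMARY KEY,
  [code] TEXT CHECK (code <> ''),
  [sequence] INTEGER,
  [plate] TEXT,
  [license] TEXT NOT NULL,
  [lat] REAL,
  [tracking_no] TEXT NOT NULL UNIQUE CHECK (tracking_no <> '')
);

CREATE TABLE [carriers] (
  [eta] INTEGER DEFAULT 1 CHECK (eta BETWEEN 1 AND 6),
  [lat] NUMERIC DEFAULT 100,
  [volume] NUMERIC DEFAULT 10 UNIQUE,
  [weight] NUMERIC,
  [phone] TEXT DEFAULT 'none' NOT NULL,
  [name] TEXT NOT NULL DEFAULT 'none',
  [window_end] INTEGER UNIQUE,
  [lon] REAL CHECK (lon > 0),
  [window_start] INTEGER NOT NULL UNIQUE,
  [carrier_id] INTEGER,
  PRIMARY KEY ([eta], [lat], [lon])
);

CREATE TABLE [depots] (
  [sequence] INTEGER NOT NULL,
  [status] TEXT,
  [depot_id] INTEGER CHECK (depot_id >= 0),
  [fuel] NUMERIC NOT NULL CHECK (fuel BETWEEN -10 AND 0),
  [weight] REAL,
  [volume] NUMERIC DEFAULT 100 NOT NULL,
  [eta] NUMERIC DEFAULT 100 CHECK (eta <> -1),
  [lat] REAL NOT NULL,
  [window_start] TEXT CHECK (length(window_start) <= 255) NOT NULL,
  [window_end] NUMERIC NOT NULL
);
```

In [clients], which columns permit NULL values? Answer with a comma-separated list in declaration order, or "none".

- fuel: CHECK does not forbid NULL (a CHECK constraint passes when its expression is NULL) → nullable.
- destination: CHECK does not forbid NULL (a CHECK constraint passes when its expression is NULL) → nullable.
- weight: declared NOT NULL → not nullable.
- client_id: part of the PRIMARY KEY, which implies NOT NULL → not nullable.
- code: CHECK does not forbid NULL (a CHECK constraint passes when its expression is NULL) → nullable.
- sequence: no NOT NULL constraint applies → nullable.
- plate: no NOT NULL constraint applies → nullable.
- license: declared NOT NULL → not nullable.
- lat: no NOT NULL constraint applies → nullable.
- tracking_no: declared NOT NULL → not nullable.

fuel, destination, code, sequence, plate, lat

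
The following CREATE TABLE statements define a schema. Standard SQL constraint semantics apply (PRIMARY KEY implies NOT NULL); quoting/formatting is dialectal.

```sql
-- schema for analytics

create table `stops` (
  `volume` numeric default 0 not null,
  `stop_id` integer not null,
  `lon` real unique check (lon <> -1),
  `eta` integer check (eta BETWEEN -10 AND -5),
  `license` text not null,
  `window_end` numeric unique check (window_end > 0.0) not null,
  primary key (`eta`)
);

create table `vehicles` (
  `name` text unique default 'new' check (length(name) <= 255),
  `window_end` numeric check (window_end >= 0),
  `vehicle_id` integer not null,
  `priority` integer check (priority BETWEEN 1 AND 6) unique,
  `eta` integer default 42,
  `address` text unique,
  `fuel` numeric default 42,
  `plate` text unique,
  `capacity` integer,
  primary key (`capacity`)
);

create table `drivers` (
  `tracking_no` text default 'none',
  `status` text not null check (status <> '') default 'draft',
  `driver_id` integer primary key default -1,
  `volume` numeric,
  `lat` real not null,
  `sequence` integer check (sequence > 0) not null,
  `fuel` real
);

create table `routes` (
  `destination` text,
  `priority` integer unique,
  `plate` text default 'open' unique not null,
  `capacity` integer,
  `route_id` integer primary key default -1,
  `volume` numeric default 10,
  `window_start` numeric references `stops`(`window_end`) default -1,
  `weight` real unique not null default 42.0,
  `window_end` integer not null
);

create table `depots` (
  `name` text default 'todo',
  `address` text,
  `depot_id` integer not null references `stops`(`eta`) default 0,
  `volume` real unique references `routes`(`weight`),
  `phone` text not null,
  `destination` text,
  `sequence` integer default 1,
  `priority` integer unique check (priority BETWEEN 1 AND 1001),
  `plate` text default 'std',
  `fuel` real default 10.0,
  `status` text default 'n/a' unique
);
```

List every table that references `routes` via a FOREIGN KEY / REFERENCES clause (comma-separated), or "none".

depots

- depots.volume references routes(weight).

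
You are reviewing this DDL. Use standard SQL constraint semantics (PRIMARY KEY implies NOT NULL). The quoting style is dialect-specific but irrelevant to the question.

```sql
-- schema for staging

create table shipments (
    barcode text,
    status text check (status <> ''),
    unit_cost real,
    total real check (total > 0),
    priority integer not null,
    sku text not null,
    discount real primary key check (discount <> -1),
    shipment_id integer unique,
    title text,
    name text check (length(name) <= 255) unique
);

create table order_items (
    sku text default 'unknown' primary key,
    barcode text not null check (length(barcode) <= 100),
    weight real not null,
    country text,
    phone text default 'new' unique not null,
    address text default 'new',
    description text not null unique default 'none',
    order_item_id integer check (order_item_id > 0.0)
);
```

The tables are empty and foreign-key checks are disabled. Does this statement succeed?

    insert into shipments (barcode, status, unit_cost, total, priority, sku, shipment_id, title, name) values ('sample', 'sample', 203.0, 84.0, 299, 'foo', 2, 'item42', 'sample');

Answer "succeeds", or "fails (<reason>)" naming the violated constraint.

discount is omitted from the column list and has no DEFAULT, so it would receive NULL.
But discount is part of the PRIMARY KEY (implied NOT NULL).

fails (NOT NULL on discount)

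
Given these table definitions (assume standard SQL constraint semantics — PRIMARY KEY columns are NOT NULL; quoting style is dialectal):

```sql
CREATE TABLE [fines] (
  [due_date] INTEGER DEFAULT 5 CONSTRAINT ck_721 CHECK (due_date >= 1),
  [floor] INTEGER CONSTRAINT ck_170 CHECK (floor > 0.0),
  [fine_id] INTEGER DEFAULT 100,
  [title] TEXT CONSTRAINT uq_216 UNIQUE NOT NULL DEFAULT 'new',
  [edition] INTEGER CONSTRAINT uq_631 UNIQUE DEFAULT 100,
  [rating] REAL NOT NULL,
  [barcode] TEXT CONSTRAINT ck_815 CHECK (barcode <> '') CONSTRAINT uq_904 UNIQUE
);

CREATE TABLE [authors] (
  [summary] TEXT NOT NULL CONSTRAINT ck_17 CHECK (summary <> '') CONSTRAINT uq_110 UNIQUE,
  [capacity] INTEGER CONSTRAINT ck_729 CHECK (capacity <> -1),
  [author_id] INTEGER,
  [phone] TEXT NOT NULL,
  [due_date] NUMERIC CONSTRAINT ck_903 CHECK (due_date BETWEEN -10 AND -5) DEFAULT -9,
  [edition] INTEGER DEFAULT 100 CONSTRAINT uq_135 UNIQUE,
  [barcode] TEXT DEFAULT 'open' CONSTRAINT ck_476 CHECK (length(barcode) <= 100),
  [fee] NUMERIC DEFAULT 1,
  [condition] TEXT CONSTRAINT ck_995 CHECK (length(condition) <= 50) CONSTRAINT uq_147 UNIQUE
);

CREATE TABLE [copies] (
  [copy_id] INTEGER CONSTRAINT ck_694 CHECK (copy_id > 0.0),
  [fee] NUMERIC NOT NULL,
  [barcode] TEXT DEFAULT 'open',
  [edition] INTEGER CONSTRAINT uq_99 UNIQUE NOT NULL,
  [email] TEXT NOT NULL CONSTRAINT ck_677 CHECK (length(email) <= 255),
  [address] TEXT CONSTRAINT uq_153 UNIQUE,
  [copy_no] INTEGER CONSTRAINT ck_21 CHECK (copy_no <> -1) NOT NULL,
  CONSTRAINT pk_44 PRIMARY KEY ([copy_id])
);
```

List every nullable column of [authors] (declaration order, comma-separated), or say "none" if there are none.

capacity, author_id, due_date, edition, barcode, fee, condition

- summary: declared NOT NULL → not nullable.
- capacity: CHECK does not forbid NULL (a CHECK constraint passes when its expression is NULL) → nullable.
- author_id: no NOT NULL constraint applies → nullable.
- phone: declared NOT NULL → not nullable.
- due_date: CHECK does not forbid NULL (a CHECK constraint passes when its expression is NULL) → nullable.
- edition: UNIQUE does not imply NOT NULL → nullable.
- barcode: CHECK does not forbid NULL (a CHECK constraint passes when its expression is NULL) → nullable.
- fee: DEFAULT only fills an omitted column; an explicit NULL is still allowed → nullable.
- condition: CHECK does not forbid NULL (a CHECK constraint passes when its expression is NULL) → nullable.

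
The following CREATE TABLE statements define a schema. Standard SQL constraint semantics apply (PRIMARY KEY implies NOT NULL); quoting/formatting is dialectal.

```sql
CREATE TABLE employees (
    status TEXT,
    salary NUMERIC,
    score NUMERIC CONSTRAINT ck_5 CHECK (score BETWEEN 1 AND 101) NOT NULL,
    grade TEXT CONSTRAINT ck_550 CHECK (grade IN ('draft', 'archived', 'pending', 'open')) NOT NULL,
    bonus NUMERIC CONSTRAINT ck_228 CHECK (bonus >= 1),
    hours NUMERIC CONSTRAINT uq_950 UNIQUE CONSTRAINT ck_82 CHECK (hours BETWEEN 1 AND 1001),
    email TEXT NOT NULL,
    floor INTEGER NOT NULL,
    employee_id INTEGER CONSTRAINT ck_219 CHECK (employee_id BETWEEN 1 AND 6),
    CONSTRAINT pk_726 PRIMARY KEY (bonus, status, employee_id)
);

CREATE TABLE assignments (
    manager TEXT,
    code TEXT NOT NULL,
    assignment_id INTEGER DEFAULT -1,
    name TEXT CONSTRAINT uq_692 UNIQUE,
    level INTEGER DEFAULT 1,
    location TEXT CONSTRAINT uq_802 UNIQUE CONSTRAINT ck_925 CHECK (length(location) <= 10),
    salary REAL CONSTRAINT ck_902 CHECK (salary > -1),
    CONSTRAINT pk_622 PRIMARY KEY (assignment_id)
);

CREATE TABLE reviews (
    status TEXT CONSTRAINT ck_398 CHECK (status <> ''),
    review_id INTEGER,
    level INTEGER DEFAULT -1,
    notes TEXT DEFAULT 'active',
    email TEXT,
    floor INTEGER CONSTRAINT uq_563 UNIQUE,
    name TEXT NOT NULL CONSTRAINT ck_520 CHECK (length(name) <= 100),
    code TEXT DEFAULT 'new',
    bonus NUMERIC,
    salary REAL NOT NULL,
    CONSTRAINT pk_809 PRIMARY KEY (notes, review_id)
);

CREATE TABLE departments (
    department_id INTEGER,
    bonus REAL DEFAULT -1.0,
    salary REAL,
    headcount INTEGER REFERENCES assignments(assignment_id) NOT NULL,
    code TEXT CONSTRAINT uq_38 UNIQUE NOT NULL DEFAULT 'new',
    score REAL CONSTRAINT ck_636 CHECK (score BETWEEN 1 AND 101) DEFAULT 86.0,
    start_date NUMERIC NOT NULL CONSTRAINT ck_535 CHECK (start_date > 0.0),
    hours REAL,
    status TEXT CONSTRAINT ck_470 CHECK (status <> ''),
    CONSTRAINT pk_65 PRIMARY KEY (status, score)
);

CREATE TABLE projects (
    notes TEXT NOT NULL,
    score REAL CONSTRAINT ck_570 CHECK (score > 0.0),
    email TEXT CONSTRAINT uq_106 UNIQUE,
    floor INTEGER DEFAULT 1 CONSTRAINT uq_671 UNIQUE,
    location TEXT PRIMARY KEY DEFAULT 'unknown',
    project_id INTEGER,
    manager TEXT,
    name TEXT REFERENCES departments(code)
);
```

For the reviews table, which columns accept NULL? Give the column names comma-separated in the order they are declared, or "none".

status, level, email, floor, code, bonus

- status: CHECK does not forbid NULL (a CHECK constraint passes when its expression is NULL) → nullable.
- review_id: part of the PRIMARY KEY, which implies NOT NULL → not nullable.
- level: DEFAULT only fills an omitted column; an explicit NULL is still allowed → nullable.
- notes: part of the PRIMARY KEY, which implies NOT NULL → not nullable.
- email: no NOT NULL constraint applies → nullable.
- floor: UNIQUE does not imply NOT NULL → nullable.
- name: declared NOT NULL → not nullable.
- code: DEFAULT only fills an omitted column; an explicit NULL is still allowed → nullable.
- bonus: no NOT NULL constraint applies → nullable.
- salary: declared NOT NULL → not nullable.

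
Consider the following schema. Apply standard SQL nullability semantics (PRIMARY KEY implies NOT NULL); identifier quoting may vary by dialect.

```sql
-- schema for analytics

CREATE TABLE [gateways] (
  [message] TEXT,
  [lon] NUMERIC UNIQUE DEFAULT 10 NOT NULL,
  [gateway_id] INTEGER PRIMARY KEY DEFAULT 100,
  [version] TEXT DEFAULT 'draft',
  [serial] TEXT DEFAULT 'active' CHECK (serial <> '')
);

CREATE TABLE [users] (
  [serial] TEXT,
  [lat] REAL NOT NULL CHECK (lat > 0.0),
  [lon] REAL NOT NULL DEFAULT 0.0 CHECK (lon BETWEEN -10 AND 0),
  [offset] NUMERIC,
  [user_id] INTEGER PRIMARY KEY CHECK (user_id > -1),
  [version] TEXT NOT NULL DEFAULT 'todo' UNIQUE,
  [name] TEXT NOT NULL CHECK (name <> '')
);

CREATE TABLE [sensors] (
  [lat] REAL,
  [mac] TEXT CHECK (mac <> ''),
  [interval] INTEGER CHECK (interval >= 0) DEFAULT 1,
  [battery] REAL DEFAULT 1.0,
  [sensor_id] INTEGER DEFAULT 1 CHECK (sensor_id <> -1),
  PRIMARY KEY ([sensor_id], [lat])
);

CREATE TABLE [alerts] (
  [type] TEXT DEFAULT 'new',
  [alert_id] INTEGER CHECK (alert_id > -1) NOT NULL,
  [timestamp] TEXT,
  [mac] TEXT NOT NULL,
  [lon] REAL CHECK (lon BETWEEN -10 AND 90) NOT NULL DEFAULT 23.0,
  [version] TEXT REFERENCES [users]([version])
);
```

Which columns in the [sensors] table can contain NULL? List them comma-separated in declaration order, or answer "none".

mac, interval, battery

- lat: part of the PRIMARY KEY, which implies NOT NULL → not nullable.
- mac: CHECK does not forbid NULL (a CHECK constraint passes when its expression is NULL) → nullable.
- interval: CHECK does not forbid NULL (a CHECK constraint passes when its expression is NULL) → nullable.
- battery: DEFAULT only fills an omitted column; an explicit NULL is still allowed → nullable.
- sensor_id: part of the PRIMARY KEY, which implies NOT NULL → not nullable.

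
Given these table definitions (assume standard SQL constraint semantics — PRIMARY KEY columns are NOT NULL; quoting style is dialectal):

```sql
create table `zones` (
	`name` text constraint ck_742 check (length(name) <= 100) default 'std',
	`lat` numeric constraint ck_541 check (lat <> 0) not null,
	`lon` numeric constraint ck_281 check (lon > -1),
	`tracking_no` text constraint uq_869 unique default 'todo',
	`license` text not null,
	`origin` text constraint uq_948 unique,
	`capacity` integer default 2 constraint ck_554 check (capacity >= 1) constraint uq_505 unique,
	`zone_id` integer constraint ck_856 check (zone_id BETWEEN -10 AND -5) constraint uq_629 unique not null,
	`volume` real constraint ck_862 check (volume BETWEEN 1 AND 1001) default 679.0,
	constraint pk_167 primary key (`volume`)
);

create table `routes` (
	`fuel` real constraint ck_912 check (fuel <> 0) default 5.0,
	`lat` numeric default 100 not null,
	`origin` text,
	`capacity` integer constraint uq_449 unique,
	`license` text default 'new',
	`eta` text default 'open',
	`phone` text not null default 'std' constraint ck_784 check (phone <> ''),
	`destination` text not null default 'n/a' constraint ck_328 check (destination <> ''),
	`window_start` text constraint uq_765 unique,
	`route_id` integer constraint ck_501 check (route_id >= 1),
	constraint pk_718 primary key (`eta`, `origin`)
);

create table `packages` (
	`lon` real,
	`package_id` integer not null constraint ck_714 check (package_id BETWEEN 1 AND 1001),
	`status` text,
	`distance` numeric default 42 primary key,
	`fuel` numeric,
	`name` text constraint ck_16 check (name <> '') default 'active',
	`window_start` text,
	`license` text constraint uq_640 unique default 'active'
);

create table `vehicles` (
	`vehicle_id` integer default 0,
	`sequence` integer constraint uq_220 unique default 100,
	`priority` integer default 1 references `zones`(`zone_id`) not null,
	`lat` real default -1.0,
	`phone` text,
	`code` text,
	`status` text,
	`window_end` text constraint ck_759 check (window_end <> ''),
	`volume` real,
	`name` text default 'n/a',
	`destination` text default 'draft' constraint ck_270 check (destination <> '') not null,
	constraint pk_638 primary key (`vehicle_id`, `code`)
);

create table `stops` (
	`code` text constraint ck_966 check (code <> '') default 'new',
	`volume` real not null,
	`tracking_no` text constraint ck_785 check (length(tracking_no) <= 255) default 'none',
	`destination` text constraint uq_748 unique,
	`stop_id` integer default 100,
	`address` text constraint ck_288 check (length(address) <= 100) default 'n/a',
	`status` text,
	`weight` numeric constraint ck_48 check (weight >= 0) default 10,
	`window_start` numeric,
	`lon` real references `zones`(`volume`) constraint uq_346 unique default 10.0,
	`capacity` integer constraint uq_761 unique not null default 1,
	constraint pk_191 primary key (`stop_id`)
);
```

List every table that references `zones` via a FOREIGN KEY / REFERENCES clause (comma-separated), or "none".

- vehicles.priority references zones(zone_id).
- stops.lon references zones(volume).

vehicles, stops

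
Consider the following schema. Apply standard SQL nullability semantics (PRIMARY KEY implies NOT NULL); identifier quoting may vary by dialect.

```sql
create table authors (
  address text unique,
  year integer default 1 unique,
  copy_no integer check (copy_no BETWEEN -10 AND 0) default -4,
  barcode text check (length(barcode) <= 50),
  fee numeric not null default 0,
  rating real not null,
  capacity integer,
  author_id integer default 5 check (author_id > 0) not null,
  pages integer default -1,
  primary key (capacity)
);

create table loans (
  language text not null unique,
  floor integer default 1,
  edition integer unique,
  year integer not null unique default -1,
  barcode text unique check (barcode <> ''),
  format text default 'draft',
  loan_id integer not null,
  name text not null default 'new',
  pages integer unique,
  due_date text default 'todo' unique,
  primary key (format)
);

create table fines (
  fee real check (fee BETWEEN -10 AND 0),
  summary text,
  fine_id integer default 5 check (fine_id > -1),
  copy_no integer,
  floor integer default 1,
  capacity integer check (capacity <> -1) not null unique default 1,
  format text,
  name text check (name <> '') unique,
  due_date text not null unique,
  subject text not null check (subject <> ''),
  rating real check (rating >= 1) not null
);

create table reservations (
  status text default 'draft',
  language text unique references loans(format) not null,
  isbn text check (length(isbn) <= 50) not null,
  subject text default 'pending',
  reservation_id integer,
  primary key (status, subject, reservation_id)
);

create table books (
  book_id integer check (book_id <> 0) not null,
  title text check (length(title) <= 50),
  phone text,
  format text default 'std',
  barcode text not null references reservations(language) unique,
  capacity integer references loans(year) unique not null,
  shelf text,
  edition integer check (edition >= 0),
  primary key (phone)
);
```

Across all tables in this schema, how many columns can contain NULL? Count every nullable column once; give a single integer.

authors: 5 nullable (address, year, copy_no, barcode, pages — PK (capacity) and explicit NOT NULL columns excluded).
loans: 5 nullable (floor, edition, barcode, pages, due_date — PK (format) and explicit NOT NULL columns excluded).
fines: 7 nullable (fee, summary, fine_id, copy_no, floor, format, name — PK none and explicit NOT NULL columns excluded).
reservations: 0 nullable (none — PK (status, subject, reservation_id) and explicit NOT NULL columns excluded).
books: 4 nullable (title, format, shelf, edition — PK (phone) and explicit NOT NULL columns excluded).
Total: 5 + 5 + 7 + 0 + 4 = 21.

21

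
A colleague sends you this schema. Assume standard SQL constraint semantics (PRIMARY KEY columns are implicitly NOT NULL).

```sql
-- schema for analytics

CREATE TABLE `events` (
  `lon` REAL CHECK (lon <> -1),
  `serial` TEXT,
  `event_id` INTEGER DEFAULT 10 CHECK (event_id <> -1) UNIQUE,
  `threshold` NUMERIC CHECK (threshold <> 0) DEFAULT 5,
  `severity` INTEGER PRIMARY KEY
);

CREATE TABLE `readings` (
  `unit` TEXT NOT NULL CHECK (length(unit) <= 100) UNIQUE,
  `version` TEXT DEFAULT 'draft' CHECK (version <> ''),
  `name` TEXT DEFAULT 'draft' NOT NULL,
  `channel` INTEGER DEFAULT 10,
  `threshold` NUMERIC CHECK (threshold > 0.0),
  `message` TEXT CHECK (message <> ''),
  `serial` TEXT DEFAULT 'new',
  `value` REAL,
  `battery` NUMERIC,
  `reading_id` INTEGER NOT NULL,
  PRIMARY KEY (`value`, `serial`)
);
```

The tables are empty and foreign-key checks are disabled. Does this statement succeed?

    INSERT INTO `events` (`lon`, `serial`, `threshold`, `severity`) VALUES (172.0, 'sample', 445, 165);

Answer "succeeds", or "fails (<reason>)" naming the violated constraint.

succeeds

NOT NULL columns: severity is supplied.
CHECK constraints: 172.0 satisfies (lon <> -1); 445 satisfies (threshold <> 0).
No constraint is violated.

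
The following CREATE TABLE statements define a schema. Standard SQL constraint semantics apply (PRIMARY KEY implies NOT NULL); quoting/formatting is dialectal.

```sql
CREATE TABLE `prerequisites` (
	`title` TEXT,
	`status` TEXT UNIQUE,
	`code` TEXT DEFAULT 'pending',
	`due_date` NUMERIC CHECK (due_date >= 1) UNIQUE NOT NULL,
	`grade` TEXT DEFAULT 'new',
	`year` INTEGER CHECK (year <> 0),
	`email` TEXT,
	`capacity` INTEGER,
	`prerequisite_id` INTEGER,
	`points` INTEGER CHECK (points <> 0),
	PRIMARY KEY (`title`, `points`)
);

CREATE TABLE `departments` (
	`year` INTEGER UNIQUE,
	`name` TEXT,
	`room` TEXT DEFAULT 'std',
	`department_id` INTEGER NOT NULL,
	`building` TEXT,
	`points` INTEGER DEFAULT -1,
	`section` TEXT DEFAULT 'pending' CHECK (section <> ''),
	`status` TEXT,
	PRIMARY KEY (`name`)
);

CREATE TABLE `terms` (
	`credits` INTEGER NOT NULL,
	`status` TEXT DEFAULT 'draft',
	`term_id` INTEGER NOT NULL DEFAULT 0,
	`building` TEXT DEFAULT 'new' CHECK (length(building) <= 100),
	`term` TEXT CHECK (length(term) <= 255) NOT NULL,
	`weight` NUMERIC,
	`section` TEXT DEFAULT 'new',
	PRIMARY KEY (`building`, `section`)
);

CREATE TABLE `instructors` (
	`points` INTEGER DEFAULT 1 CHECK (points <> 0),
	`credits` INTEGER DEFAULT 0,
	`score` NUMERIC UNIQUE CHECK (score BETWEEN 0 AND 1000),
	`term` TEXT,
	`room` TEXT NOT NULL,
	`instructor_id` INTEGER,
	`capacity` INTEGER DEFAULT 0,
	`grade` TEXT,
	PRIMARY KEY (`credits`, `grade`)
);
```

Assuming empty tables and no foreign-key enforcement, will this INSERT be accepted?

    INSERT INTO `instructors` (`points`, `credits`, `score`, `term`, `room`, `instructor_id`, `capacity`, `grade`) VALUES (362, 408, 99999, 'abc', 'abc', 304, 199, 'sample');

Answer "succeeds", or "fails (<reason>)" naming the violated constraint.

The value 99999 for score violates CHECK (score BETWEEN 0 AND 1000).

fails (CHECK on score)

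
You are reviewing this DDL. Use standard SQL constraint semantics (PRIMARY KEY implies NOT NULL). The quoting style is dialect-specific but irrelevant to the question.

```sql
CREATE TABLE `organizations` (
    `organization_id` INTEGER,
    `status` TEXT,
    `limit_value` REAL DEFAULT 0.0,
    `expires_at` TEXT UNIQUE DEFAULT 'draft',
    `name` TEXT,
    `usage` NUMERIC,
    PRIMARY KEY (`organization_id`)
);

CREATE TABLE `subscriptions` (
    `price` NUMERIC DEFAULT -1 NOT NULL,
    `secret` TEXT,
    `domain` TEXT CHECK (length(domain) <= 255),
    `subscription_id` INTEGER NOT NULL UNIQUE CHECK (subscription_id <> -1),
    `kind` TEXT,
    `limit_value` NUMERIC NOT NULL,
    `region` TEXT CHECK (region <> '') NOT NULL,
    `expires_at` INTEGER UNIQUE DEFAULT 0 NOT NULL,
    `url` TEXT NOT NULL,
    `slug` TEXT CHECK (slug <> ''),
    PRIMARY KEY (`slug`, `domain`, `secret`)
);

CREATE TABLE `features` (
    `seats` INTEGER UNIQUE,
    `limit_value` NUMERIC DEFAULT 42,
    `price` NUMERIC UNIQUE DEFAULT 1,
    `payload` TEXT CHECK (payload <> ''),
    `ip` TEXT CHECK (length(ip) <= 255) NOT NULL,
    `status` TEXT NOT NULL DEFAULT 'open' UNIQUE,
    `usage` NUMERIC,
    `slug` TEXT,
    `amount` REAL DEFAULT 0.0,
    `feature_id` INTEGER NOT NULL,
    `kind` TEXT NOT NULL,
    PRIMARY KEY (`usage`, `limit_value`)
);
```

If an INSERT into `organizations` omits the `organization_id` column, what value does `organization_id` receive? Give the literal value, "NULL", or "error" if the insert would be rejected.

error

organization_id has no DEFAULT clause.
Omitting it would insert NULL, but it is part of the PRIMARY KEY, so the INSERT fails.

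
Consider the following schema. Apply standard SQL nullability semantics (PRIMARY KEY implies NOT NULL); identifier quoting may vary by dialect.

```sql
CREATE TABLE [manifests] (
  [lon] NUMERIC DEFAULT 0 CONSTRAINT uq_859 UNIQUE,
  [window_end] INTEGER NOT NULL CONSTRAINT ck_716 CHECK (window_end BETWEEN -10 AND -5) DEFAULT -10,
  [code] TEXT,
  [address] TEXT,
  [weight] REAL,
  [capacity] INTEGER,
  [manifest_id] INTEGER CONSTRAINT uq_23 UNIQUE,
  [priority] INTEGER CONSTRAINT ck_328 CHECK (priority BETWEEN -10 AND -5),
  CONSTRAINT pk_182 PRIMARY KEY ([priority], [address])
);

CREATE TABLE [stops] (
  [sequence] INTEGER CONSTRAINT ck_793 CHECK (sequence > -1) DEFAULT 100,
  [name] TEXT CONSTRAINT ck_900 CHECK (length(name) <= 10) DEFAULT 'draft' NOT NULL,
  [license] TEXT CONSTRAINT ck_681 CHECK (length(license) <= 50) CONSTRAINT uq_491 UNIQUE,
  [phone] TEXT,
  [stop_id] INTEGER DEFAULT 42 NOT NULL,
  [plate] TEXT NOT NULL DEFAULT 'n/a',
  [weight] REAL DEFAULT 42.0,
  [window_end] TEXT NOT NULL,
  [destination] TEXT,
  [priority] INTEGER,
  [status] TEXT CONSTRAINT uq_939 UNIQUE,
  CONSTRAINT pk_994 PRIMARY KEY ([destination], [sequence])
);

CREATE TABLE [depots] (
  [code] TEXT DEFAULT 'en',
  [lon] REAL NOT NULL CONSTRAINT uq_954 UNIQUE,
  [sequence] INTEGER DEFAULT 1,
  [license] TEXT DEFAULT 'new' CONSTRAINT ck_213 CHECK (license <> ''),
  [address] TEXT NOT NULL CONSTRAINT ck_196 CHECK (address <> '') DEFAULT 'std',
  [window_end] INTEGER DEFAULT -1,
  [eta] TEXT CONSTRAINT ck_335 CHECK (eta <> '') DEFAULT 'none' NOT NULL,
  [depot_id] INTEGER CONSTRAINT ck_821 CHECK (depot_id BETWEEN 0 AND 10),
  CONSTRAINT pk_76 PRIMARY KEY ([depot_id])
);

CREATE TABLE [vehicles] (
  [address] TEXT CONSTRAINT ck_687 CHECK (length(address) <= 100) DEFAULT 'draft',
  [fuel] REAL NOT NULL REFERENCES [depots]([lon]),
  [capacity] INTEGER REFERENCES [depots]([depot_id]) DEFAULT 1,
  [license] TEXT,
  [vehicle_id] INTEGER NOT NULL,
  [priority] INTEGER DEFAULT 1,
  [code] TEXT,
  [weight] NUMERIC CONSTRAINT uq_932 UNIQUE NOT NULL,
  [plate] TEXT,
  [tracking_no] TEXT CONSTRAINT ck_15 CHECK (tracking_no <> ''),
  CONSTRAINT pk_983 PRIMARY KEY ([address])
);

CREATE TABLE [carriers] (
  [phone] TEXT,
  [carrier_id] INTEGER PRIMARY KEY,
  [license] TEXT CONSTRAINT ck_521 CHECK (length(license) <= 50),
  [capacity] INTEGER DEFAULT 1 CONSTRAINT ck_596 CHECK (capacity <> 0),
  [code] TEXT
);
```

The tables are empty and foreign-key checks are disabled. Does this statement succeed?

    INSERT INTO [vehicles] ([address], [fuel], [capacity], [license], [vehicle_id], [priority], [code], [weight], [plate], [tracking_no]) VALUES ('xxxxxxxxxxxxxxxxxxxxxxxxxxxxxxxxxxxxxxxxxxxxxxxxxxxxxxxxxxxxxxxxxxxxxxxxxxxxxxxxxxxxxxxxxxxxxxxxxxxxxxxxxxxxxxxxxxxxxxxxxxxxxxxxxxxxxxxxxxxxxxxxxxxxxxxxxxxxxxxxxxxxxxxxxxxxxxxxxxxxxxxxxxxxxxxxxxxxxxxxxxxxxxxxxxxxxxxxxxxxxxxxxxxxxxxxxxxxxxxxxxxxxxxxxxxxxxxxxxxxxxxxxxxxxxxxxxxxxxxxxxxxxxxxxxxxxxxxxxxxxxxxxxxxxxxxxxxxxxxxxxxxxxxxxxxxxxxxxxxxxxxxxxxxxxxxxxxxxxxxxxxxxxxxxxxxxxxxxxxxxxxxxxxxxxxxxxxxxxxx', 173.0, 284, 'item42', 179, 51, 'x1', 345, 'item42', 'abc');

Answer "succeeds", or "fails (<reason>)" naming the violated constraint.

fails (CHECK on address)

The value 'xxxxxxxxxxxxxxxxxxxxxxxxxxxxxxxxxxxxxxxxxxxxxxxxxxxxxxxxxxxxxxxxxxxxxxxxxxxxxxxxxxxxxxxxxxxxxxxxxxxxxxxxxxxxxxxxxxxxxxxxxxxxxxxxxxxxxxxxxxxxxxxxxxxxxxxxxxxxxxxxxxxxxxxxxxxxxxxxxxxxxxxxxxxxxxxxxxxxxxxxxxxxxxxxxxxxxxxxxxxxxxxxxxxxxxxxxxxxxxxxxxxxxxxxxxxxxxxxxxxxxxxxxxxxxxxxxxxxxxxxxxxxxxxxxxxxxxxxxxxxxxxxxxxxxxxxxxxxxxxxxxxxxxxxxxxxxxxxxxxxxxxxxxxxxxxxxxxxxxxxxxxxxxxxxxxxxxxxxxxxxxxxxxxxxxxxxxxxxxxx' for address violates CHECK (length(address) <= 100).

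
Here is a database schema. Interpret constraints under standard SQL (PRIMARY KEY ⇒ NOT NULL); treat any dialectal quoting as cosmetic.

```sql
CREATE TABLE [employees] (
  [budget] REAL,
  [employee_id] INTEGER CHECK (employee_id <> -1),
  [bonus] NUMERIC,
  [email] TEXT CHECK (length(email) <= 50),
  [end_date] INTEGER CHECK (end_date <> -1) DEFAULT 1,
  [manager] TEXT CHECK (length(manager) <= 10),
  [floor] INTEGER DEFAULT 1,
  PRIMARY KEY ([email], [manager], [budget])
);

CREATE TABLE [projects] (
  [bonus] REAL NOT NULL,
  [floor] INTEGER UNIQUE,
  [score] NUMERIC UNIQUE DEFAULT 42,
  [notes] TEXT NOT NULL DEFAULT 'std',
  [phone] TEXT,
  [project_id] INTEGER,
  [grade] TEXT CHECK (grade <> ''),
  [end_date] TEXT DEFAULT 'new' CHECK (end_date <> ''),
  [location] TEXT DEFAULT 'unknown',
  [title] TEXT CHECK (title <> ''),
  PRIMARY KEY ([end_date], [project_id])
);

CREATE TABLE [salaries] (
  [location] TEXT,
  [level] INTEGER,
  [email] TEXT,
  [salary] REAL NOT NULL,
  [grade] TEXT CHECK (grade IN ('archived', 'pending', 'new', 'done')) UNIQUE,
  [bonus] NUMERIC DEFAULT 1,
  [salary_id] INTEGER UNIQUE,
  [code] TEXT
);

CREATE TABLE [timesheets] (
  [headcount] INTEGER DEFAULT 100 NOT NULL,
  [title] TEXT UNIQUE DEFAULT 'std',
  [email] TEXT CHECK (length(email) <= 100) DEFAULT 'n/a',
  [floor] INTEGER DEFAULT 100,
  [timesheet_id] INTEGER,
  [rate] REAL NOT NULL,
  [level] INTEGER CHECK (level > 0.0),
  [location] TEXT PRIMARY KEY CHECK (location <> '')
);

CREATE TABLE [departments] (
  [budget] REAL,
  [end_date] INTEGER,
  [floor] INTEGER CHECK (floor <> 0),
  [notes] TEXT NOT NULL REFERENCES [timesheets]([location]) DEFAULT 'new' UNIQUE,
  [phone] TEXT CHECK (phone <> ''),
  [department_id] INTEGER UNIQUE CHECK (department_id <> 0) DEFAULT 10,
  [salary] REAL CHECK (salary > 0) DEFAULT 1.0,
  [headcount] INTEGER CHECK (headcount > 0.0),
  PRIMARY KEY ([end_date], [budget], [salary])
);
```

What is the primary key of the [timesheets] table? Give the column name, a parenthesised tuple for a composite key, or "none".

location

location is declared PRIMARY KEY inline on the column.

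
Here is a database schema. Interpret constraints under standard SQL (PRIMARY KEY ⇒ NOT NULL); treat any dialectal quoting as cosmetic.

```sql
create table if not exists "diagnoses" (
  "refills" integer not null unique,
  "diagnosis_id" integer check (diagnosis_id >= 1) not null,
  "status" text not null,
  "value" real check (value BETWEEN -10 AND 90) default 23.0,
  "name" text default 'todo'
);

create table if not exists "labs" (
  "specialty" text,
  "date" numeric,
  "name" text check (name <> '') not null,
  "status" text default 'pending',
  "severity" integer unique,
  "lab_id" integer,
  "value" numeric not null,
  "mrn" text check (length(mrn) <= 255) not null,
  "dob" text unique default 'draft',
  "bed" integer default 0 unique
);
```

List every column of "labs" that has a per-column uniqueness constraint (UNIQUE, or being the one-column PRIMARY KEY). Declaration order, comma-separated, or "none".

severity, dob, bed

- specialty: no UNIQUE or single-column PK constraint.
- date: no UNIQUE or single-column PK constraint.
- name: no UNIQUE or single-column PK constraint.
- status: no UNIQUE or single-column PK constraint.
- severity: declared UNIQUE → unique.
- lab_id: no UNIQUE or single-column PK constraint.
- value: no UNIQUE or single-column PK constraint.
- mrn: no UNIQUE or single-column PK constraint.
- dob: declared UNIQUE → unique.
- bed: declared UNIQUE → unique.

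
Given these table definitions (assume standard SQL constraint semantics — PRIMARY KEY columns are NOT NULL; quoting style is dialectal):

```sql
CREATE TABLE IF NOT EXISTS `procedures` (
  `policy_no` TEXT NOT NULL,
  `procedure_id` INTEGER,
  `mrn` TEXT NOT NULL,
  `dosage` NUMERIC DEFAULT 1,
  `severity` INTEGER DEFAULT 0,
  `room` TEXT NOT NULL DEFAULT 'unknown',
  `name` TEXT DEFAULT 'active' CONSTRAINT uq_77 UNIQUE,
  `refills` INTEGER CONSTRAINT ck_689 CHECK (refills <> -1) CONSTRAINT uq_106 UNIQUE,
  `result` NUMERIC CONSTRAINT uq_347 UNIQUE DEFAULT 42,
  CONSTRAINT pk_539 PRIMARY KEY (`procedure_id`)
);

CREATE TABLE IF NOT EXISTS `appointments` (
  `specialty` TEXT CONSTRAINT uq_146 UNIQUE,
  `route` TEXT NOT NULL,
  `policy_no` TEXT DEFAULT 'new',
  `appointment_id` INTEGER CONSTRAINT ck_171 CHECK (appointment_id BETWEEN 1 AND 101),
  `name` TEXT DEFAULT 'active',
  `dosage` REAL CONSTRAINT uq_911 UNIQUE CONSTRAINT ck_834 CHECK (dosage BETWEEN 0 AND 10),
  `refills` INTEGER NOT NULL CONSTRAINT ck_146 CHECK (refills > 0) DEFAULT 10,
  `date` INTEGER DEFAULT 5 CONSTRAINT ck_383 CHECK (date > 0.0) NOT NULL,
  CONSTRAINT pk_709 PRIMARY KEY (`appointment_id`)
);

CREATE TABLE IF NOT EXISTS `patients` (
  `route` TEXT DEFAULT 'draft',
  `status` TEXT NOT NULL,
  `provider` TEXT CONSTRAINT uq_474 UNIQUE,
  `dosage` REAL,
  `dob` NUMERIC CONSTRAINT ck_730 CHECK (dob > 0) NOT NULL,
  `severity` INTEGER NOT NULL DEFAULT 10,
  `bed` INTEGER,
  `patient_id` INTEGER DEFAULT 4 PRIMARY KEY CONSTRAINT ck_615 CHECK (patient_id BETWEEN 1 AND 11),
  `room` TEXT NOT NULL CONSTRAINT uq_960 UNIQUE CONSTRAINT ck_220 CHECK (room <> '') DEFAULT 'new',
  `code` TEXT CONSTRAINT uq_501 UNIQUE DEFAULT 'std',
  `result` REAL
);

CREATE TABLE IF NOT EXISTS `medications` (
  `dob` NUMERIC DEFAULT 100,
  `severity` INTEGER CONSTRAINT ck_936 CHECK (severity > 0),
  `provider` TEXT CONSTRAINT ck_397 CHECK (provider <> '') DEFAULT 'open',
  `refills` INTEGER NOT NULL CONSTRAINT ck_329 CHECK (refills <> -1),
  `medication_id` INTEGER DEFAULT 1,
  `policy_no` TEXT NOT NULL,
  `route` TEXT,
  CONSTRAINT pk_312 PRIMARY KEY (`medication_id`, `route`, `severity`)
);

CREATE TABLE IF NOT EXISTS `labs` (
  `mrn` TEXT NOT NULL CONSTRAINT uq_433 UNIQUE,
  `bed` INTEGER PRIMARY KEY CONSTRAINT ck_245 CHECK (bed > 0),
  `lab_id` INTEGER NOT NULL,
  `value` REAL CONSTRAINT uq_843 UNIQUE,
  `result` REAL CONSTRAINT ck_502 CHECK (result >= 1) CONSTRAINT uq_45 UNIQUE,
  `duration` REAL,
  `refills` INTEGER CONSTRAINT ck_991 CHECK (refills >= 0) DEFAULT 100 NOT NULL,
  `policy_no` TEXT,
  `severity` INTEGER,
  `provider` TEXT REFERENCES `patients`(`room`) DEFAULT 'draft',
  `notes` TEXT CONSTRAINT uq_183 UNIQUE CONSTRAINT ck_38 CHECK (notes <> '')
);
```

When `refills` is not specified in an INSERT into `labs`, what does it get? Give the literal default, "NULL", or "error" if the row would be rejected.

100

refills has an explicit DEFAULT 100.
When the column is omitted from an INSERT, that default is used.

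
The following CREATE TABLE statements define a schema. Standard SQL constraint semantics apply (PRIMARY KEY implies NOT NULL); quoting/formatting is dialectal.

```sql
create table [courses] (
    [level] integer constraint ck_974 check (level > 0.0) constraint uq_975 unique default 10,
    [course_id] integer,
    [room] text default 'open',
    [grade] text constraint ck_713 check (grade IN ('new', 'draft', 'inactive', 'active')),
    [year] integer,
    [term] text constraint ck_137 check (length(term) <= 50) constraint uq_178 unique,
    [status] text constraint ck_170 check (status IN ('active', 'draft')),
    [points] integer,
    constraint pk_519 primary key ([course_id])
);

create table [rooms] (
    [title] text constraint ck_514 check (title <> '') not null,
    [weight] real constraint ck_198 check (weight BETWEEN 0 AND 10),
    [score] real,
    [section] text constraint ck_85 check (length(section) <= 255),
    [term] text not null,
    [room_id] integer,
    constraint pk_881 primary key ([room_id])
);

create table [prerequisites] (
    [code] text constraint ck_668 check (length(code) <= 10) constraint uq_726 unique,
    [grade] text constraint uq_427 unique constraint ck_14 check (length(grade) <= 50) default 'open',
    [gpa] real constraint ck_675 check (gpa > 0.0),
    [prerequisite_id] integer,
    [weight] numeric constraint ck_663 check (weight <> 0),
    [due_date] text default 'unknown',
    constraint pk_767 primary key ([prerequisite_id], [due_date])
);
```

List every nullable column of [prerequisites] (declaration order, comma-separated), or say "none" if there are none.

- code: CHECK does not forbid NULL (a CHECK constraint passes when its expression is NULL) → nullable.
- grade: CHECK does not forbid NULL (a CHECK constraint passes when its expression is NULL) → nullable.
- gpa: CHECK does not forbid NULL (a CHECK constraint passes when its expression is NULL) → nullable.
- prerequisite_id: part of the PRIMARY KEY, which implies NOT NULL → not nullable.
- weight: CHECK does not forbid NULL (a CHECK constraint passes when its expression is NULL) → nullable.
- due_date: part of the PRIMARY KEY, which implies NOT NULL → not nullable.

code, grade, gpa, weight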